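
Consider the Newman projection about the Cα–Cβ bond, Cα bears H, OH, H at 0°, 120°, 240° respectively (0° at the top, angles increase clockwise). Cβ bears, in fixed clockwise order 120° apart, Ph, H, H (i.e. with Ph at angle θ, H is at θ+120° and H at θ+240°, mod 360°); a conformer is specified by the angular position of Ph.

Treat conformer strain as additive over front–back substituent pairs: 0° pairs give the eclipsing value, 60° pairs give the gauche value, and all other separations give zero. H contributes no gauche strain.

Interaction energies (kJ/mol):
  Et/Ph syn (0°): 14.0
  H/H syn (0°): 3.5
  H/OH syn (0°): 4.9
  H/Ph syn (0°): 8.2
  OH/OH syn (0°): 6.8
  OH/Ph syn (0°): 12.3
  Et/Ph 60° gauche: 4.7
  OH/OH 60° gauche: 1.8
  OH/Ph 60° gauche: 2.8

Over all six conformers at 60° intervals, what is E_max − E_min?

Ph at 0° (eclipsed): H–Ph eclipsed, OH–H eclipsed, H–H eclipsed; 8.2 + 4.9 + 3.5 = 16.6 kJ/mol.
Ph at 60° (staggered): OH–Ph gauche; 2.8 = 2.8 kJ/mol.
Ph at 120° (eclipsed): H–H eclipsed, OH–Ph eclipsed, H–H eclipsed; 3.5 + 12.3 + 3.5 = 19.3 kJ/mol.
Ph at 180° (staggered): OH–Ph gauche; 2.8 = 2.8 kJ/mol.
Ph at 240° (eclipsed): H–H eclipsed, OH–H eclipsed, H–Ph eclipsed; 3.5 + 4.9 + 8.2 = 16.6 kJ/mol.
Ph at 300° (staggered): no non-H gauche contacts → 0.0 kJ/mol.
Max at 120° (19.3 kJ/mol), min at 300° (0.0 kJ/mol); barrier = 19.3 kJ/mol.

19.3 kJ/mol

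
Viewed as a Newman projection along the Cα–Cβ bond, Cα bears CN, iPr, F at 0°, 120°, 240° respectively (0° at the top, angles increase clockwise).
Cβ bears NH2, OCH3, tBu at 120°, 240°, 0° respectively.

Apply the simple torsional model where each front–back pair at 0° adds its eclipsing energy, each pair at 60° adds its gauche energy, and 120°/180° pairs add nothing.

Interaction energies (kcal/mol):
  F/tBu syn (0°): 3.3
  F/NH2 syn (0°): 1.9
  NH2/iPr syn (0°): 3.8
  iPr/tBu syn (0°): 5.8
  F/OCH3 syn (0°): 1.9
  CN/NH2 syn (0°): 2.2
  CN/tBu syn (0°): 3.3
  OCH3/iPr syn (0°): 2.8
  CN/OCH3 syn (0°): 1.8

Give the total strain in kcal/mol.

This conformer (eclipsed): CN(0°)/tBu(0°) eclipsed 3.3; iPr(120°)/NH2(120°) eclipsed 3.8; F(240°)/OCH3(240°) eclipsed 1.9 → 9.0 kcal/mol.

9.0 kcal/mol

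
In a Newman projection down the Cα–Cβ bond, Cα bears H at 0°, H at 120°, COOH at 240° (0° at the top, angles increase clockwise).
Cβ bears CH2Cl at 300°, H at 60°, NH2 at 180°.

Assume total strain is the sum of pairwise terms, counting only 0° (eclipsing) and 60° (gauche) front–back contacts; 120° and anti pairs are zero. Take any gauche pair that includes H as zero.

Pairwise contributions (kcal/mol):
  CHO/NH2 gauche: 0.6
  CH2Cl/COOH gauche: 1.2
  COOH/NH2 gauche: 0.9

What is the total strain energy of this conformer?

This conformer (staggered): COOH–CH2Cl gauche, COOH–NH2 gauche; 1.2 + 0.9 = 2.1 kcal/mol.

2.1 kcal/mol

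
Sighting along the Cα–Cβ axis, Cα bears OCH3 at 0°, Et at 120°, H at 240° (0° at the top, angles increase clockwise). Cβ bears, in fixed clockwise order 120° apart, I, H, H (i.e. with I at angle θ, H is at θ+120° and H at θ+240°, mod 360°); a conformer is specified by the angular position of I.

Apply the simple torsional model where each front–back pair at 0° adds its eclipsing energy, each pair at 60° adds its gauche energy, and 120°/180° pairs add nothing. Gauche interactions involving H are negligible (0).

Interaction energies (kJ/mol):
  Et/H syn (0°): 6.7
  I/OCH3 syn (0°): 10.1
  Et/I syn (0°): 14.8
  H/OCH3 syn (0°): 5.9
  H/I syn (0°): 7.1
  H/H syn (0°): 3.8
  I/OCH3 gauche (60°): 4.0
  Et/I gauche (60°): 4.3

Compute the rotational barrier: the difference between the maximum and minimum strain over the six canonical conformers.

I at 0° is eclipsed. OCH3 at 0° is eclipsed with I at 0° (10.1); Et at 120° is eclipsed with H at 120° (6.7); H at 240° is eclipsed with H at 240° (3.8). Total 20.6 kJ/mol.
I at 60° is staggered. OCH3 at 0° is gauche with I at 60° (4.0); Et at 120° is gauche with I at 60° (4.3). Total 8.3 kJ/mol.
I at 120° is eclipsed. OCH3 at 0° is eclipsed with H at 0° (5.9); Et at 120° is eclipsed with I at 120° (14.8); H at 240° is eclipsed with H at 240° (3.8). Total 24.5 kJ/mol.
I at 180° is staggered. Et at 120° is gauche with I at 180° (4.3). Total 4.3 kJ/mol.
I at 240° is eclipsed. OCH3 at 0° is eclipsed with H at 0° (5.9); Et at 120° is eclipsed with H at 120° (6.7); H at 240° is eclipsed with I at 240° (7.1). Total 19.7 kJ/mol.
I at 300° is staggered. OCH3 at 0° is gauche with I at 300° (4.0). Total 4.0 kJ/mol.
Max at 120° (24.5 kJ/mol), min at 300° (4.0 kJ/mol); barrier = 20.5 kJ/mol.

20.5 kJ/mol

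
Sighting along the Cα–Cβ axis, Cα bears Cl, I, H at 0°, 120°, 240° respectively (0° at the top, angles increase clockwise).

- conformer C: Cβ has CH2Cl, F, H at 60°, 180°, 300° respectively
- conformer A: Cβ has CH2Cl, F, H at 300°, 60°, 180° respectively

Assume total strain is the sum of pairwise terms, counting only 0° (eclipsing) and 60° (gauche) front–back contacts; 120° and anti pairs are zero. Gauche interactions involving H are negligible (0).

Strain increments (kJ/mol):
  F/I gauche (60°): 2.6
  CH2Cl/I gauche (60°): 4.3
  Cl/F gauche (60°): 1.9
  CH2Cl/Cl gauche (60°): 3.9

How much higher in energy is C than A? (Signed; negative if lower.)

+2.4 kJ/mol

C (staggered): Cl(0°)/CH2Cl(60°) gauche 3.9; I(120°)/CH2Cl(60°) gauche 4.3; I(120°)/F(180°) gauche 2.6 → 10.8 kJ/mol.
A (staggered): Cl(0°)/CH2Cl(300°) gauche 3.9; Cl(0°)/F(60°) gauche 1.9; I(120°)/F(60°) gauche 2.6 → 8.4 kJ/mol.
E(C) − E(A) = 10.8 − 8.4 = +2.4 kJ/mol.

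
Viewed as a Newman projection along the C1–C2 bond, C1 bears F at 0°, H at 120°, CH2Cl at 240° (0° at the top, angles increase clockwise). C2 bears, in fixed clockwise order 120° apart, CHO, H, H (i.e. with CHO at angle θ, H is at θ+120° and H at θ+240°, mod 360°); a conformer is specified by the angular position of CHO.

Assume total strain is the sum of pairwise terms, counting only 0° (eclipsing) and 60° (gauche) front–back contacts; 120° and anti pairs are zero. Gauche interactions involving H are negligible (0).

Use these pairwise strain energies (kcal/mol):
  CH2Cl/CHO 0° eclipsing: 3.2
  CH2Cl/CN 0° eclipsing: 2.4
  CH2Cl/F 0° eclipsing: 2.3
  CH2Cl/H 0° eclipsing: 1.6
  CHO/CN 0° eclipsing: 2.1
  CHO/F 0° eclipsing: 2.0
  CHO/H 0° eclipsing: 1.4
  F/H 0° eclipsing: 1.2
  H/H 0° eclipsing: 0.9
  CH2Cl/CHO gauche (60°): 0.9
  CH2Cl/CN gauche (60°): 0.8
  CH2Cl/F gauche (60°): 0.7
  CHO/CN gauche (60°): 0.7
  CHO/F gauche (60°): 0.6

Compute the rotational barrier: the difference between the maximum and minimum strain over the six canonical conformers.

4.7 kcal/mol

CHO at 0° (eclipsed): F–CHO eclipsed, H–H eclipsed, CH2Cl–H eclipsed; 2.0 + 0.9 + 1.6 = 4.5 kcal/mol.
CHO at 60° (staggered): F–CHO gauche; 0.6 = 0.6 kcal/mol.
CHO at 120° (eclipsed): F–H eclipsed, H–CHO eclipsed, CH2Cl–H eclipsed; 1.2 + 1.4 + 1.6 = 4.2 kcal/mol.
CHO at 180° (staggered): CH2Cl–CHO gauche; 0.9 = 0.9 kcal/mol.
CHO at 240° (eclipsed): F–H eclipsed, H–H eclipsed, CH2Cl–CHO eclipsed; 1.2 + 0.9 + 3.2 = 5.3 kcal/mol.
CHO at 300° (staggered): F–CHO gauche, CH2Cl–CHO gauche; 0.6 + 0.9 = 1.5 kcal/mol.
Max at 240° (5.3 kcal/mol), min at 60° (0.6 kcal/mol); barrier = 4.7 kcal/mol.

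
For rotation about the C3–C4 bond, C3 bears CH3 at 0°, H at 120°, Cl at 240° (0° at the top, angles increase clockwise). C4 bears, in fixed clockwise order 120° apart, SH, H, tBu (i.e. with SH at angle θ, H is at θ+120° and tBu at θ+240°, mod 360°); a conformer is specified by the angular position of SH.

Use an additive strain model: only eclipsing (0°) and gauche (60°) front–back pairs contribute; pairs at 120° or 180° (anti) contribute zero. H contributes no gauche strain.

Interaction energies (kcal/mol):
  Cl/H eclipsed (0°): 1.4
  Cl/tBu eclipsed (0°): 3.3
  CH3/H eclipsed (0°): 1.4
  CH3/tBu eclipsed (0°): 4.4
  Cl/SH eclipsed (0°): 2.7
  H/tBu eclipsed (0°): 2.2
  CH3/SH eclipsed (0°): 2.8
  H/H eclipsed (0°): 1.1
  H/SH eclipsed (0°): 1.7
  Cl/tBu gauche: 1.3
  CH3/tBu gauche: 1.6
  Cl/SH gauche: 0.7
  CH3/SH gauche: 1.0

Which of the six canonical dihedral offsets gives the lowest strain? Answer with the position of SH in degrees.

SH at 0° is eclipsed. CH3 at 0° is eclipsed with SH at 0° (2.8); H at 120° is eclipsed with H at 120° (1.1); Cl at 240° is eclipsed with tBu at 240° (3.3). Total 7.2 kcal/mol.
SH at 60° is staggered. CH3 at 0° is gauche with SH at 60° (1.0); CH3 at 0° is gauche with tBu at 300° (1.6); Cl at 240° is gauche with tBu at 300° (1.3). Total 3.9 kcal/mol.
SH at 120° is eclipsed. CH3 at 0° is eclipsed with tBu at 0° (4.4); H at 120° is eclipsed with SH at 120° (1.7); Cl at 240° is eclipsed with H at 240° (1.4). Total 7.5 kcal/mol.
SH at 180° is staggered. CH3 at 0° is gauche with tBu at 60° (1.6); Cl at 240° is gauche with SH at 180° (0.7). Total 2.3 kcal/mol.
SH at 240° is eclipsed. CH3 at 0° is eclipsed with H at 0° (1.4); H at 120° is eclipsed with tBu at 120° (2.2); Cl at 240° is eclipsed with SH at 240° (2.7). Total 6.3 kcal/mol.
SH at 300° is staggered. CH3 at 0° is gauche with SH at 300° (1.0); Cl at 240° is gauche with SH at 300° (0.7); Cl at 240° is gauche with tBu at 180° (1.3). Total 3.0 kcal/mol.
The minimum (2.3 kcal/mol) occurs with SH at 180°.

180°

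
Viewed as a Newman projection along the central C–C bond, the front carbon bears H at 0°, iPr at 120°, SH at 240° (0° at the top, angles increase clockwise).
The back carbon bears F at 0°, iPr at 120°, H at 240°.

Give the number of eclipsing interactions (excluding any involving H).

1

Non-H eclipsing pairs: iPr(120°)/iPr(120°) — 1 interaction.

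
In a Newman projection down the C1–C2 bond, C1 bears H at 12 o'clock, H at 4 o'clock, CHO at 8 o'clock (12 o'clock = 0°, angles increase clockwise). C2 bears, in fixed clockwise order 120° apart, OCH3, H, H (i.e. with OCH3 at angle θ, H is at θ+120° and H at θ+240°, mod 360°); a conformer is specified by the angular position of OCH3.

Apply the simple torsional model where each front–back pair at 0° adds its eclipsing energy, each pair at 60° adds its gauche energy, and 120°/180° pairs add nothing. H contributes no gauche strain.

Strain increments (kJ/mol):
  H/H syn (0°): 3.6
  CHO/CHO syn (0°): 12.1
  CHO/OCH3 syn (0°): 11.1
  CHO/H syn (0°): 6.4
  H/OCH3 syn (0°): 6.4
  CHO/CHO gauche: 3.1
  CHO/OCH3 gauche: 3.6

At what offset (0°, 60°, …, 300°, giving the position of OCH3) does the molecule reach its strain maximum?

240°

OCH3 at 0° is eclipsed. H at 0° is eclipsed with OCH3 at 0° (6.4); H at 120° is eclipsed with H at 120° (3.6); CHO at 240° is eclipsed with H at 240° (6.4). Total 16.4 kJ/mol.
OCH3 at 60° (staggered): no non-H gauche contacts → 0.0 kJ/mol.
OCH3 at 120° is eclipsed. H at 0° is eclipsed with H at 0° (3.6); H at 120° is eclipsed with OCH3 at 120° (6.4); CHO at 240° is eclipsed with H at 240° (6.4). Total 16.4 kJ/mol.
OCH3 at 180° is staggered. CHO at 240° is gauche with OCH3 at 180° (3.6). Total 3.6 kJ/mol.
OCH3 at 240° is eclipsed. H at 0° is eclipsed with H at 0° (3.6); H at 120° is eclipsed with H at 120° (3.6); CHO at 240° is eclipsed with OCH3 at 240° (11.1). Total 18.3 kJ/mol.
OCH3 at 300° is staggered. CHO at 240° is gauche with OCH3 at 300° (3.6). Total 3.6 kJ/mol.
The maximum (18.3 kJ/mol) occurs with OCH3 at 240°.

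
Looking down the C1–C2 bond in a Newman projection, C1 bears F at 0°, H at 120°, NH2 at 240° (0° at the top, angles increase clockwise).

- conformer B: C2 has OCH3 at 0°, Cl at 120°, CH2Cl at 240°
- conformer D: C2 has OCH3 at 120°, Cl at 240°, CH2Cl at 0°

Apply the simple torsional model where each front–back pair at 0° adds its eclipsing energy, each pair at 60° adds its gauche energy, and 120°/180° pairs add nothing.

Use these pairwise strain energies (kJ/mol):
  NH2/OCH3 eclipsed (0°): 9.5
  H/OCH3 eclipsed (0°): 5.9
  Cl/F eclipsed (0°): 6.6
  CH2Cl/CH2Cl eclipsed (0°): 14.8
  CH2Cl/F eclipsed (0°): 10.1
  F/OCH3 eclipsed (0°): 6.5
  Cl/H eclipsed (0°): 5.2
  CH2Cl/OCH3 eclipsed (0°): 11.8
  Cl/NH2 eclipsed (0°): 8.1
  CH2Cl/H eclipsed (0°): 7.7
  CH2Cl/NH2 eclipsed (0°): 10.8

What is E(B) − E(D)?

B (eclipsed): F–OCH3 eclipsed, H–Cl eclipsed, NH2–CH2Cl eclipsed; 6.5 + 5.2 + 10.8 = 22.5 kJ/mol.
D (eclipsed): F–CH2Cl eclipsed, H–OCH3 eclipsed, NH2–Cl eclipsed; 10.1 + 5.9 + 8.1 = 24.1 kJ/mol.
E(B) − E(D) = 22.5 − 24.1 = -1.6 kJ/mol.

-1.6 kJ/mol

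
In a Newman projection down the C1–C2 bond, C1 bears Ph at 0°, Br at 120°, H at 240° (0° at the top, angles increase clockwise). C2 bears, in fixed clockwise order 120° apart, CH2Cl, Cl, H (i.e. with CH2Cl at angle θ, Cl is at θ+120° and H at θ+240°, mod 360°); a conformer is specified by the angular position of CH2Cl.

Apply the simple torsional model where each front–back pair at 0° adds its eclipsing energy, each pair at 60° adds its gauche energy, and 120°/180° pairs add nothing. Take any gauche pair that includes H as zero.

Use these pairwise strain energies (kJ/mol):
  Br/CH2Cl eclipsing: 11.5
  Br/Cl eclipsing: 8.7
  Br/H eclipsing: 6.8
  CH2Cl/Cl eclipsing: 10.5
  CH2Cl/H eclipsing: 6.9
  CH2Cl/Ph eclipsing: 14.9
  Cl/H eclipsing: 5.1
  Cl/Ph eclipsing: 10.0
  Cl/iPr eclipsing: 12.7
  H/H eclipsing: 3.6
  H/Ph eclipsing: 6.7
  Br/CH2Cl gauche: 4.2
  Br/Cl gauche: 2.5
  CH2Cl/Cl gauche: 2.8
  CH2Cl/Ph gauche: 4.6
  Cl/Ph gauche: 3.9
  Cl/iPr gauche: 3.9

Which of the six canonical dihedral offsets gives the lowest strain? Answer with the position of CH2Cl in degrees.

CH2Cl at 0° (eclipsed): Ph(0°)/CH2Cl(0°) eclipsed 14.9; Br(120°)/Cl(120°) eclipsed 8.7; H(240°)/H(240°) eclipsed 3.6 → 27.2 kJ/mol.
CH2Cl at 60° (staggered): Ph(0°)/CH2Cl(60°) gauche 4.6; Br(120°)/CH2Cl(60°) gauche 4.2; Br(120°)/Cl(180°) gauche 2.5 → 11.3 kJ/mol.
CH2Cl at 120° (eclipsed): Ph(0°)/H(0°) eclipsed 6.7; Br(120°)/CH2Cl(120°) eclipsed 11.5; H(240°)/Cl(240°) eclipsed 5.1 → 23.3 kJ/mol.
CH2Cl at 180° (staggered): Ph(0°)/Cl(300°) gauche 3.9; Br(120°)/CH2Cl(180°) gauche 4.2 → 8.1 kJ/mol.
CH2Cl at 240° (eclipsed): Ph(0°)/Cl(0°) eclipsed 10.0; Br(120°)/H(120°) eclipsed 6.8; H(240°)/CH2Cl(240°) eclipsed 6.9 → 23.7 kJ/mol.
CH2Cl at 300° (staggered): Ph(0°)/CH2Cl(300°) gauche 4.6; Ph(0°)/Cl(60°) gauche 3.9; Br(120°)/Cl(60°) gauche 2.5 → 11.0 kJ/mol.
The minimum (8.1 kJ/mol) occurs with CH2Cl at 180°.

180°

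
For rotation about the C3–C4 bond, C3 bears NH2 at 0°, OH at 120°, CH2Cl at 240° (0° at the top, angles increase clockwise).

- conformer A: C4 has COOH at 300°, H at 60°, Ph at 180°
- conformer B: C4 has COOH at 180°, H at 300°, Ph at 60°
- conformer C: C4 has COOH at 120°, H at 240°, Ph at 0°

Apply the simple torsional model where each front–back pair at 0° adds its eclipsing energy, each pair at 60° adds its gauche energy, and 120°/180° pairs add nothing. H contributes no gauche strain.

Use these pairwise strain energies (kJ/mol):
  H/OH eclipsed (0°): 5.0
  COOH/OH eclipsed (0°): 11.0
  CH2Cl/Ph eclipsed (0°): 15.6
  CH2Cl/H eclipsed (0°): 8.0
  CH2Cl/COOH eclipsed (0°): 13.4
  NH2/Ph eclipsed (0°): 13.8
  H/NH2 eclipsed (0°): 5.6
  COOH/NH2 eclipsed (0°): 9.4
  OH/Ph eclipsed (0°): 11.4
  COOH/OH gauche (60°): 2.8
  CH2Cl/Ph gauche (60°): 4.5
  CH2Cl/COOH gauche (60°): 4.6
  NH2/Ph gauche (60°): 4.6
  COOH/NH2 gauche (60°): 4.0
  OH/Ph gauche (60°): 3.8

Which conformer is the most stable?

A (staggered): NH2–COOH gauche, OH–Ph gauche, CH2Cl–COOH gauche, CH2Cl–Ph gauche; 4.0 + 3.8 + 4.6 + 4.5 = 16.9 kJ/mol.
B (staggered): NH2–Ph gauche, OH–COOH gauche, OH–Ph gauche, CH2Cl–COOH gauche; 4.6 + 2.8 + 3.8 + 4.6 = 15.8 kJ/mol.
C (eclipsed): NH2–Ph eclipsed, OH–COOH eclipsed, CH2Cl–H eclipsed; 13.8 + 11.0 + 8.0 = 32.8 kJ/mol.
B has the lowest total (15.8 kJ/mol).

B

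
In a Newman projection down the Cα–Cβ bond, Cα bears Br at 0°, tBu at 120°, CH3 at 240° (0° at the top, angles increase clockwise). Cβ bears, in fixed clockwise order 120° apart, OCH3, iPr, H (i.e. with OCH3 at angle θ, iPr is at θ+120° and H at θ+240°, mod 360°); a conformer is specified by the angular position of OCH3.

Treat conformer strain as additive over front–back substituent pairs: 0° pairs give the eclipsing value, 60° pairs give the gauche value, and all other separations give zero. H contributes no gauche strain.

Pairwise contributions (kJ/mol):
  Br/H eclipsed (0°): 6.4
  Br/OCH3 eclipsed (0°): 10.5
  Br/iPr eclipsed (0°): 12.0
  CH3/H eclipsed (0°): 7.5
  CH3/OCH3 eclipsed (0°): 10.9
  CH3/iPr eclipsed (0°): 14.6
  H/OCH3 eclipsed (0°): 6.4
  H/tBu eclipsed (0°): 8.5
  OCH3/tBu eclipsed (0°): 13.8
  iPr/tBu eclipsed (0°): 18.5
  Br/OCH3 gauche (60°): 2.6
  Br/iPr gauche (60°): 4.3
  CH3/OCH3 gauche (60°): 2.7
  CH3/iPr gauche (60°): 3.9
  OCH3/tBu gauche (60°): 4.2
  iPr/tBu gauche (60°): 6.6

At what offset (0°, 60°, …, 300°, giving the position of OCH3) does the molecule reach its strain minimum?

180°

OCH3 at 0° (eclipsed): Br(0°)/OCH3(0°) eclipsed 10.5; tBu(120°)/iPr(120°) eclipsed 18.5; CH3(240°)/H(240°) eclipsed 7.5 → 36.5 kJ/mol.
OCH3 at 60° (staggered): Br(0°)/OCH3(60°) gauche 2.6; tBu(120°)/OCH3(60°) gauche 4.2; tBu(120°)/iPr(180°) gauche 6.6; CH3(240°)/iPr(180°) gauche 3.9 → 17.3 kJ/mol.
OCH3 at 120° (eclipsed): Br(0°)/H(0°) eclipsed 6.4; tBu(120°)/OCH3(120°) eclipsed 13.8; CH3(240°)/iPr(240°) eclipsed 14.6 → 34.8 kJ/mol.
OCH3 at 180° (staggered): Br(0°)/iPr(300°) gauche 4.3; tBu(120°)/OCH3(180°) gauche 4.2; CH3(240°)/OCH3(180°) gauche 2.7; CH3(240°)/iPr(300°) gauche 3.9 → 15.1 kJ/mol.
OCH3 at 240° (eclipsed): Br(0°)/iPr(0°) eclipsed 12.0; tBu(120°)/H(120°) eclipsed 8.5; CH3(240°)/OCH3(240°) eclipsed 10.9 → 31.4 kJ/mol.
OCH3 at 300° (staggered): Br(0°)/OCH3(300°) gauche 2.6; Br(0°)/iPr(60°) gauche 4.3; tBu(120°)/iPr(60°) gauche 6.6; CH3(240°)/OCH3(300°) gauche 2.7 → 16.2 kJ/mol.
The minimum (15.1 kJ/mol) occurs with OCH3 at 180°.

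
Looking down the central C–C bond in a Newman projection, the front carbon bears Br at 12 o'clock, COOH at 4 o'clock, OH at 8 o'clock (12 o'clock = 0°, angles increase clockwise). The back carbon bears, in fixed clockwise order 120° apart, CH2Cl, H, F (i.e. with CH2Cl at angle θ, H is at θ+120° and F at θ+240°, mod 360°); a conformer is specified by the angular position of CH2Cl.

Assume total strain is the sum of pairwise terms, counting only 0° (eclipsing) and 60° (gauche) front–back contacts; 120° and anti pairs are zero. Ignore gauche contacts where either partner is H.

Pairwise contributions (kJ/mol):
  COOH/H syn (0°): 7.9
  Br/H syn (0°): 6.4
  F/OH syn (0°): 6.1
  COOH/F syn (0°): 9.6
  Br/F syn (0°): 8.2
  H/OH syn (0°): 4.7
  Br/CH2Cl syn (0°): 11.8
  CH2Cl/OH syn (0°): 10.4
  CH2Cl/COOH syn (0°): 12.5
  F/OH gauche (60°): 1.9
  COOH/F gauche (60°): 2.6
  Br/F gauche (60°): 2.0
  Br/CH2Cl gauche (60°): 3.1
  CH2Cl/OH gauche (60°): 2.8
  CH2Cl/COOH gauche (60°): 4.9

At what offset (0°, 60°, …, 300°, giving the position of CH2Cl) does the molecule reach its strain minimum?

300°

CH2Cl at 0° is eclipsed. Br at 0° is eclipsed with CH2Cl at 0° (11.8); COOH at 120° is eclipsed with H at 120° (7.9); OH at 240° is eclipsed with F at 240° (6.1). Total 25.8 kJ/mol.
CH2Cl at 60° is staggered. Br at 0° is gauche with CH2Cl at 60° (3.1); Br at 0° is gauche with F at 300° (2.0); COOH at 120° is gauche with CH2Cl at 60° (4.9); OH at 240° is gauche with F at 300° (1.9). Total 11.9 kJ/mol.
CH2Cl at 120° is eclipsed. Br at 0° is eclipsed with F at 0° (8.2); COOH at 120° is eclipsed with CH2Cl at 120° (12.5); OH at 240° is eclipsed with H at 240° (4.7). Total 25.4 kJ/mol.
CH2Cl at 180° is staggered. Br at 0° is gauche with F at 60° (2.0); COOH at 120° is gauche with CH2Cl at 180° (4.9); COOH at 120° is gauche with F at 60° (2.6); OH at 240° is gauche with CH2Cl at 180° (2.8). Total 12.3 kJ/mol.
CH2Cl at 240° is eclipsed. Br at 0° is eclipsed with H at 0° (6.4); COOH at 120° is eclipsed with F at 120° (9.6); OH at 240° is eclipsed with CH2Cl at 240° (10.4). Total 26.4 kJ/mol.
CH2Cl at 300° is staggered. Br at 0° is gauche with CH2Cl at 300° (3.1); COOH at 120° is gauche with F at 180° (2.6); OH at 240° is gauche with CH2Cl at 300° (2.8); OH at 240° is gauche with F at 180° (1.9). Total 10.4 kJ/mol.
The minimum (10.4 kJ/mol) occurs with CH2Cl at 300°.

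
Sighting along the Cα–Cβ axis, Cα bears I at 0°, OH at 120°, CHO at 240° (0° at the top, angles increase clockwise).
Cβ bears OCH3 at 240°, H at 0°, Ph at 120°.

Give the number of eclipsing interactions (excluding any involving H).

Non-H eclipsing pairs: OH(120°)/Ph(120°); CHO(240°)/OCH3(240°) — 2 interactions.

2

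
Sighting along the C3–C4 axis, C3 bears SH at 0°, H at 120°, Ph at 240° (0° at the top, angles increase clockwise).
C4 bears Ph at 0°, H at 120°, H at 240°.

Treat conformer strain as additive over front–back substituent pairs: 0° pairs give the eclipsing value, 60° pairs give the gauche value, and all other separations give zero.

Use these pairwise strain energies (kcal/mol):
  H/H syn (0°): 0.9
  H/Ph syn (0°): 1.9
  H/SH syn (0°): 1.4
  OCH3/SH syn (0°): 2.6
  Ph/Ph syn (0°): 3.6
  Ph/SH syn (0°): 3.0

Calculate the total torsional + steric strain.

5.8 kcal/mol

This conformer (eclipsed): SH(0°)/Ph(0°) eclipsed 3.0; H(120°)/H(120°) eclipsed 0.9; Ph(240°)/H(240°) eclipsed 1.9 → 5.8 kcal/mol.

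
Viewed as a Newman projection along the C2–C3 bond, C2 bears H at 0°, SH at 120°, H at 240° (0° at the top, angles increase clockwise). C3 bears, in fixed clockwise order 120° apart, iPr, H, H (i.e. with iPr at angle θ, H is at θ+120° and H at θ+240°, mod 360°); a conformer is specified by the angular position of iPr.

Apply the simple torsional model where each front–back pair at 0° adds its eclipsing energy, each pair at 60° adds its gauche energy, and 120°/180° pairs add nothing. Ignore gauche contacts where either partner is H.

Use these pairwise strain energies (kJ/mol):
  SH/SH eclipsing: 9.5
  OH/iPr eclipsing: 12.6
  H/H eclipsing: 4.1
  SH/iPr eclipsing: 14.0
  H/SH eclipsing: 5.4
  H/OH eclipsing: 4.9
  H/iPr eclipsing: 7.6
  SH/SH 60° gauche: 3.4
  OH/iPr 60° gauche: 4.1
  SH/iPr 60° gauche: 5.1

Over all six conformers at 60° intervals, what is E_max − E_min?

22.2 kJ/mol

iPr at 0° is eclipsed. H at 0° is eclipsed with iPr at 0° (7.6); SH at 120° is eclipsed with H at 120° (5.4); H at 240° is eclipsed with H at 240° (4.1). Total 17.1 kJ/mol.
iPr at 60° is staggered. SH at 120° is gauche with iPr at 60° (5.1). Total 5.1 kJ/mol.
iPr at 120° is eclipsed. H at 0° is eclipsed with H at 0° (4.1); SH at 120° is eclipsed with iPr at 120° (14.0); H at 240° is eclipsed with H at 240° (4.1). Total 22.2 kJ/mol.
iPr at 180° is staggered. SH at 120° is gauche with iPr at 180° (5.1). Total 5.1 kJ/mol.
iPr at 240° is eclipsed. H at 0° is eclipsed with H at 0° (4.1); SH at 120° is eclipsed with H at 120° (5.4); H at 240° is eclipsed with iPr at 240° (7.6). Total 17.1 kJ/mol.
iPr at 300° (staggered): no non-H gauche contacts → 0.0 kJ/mol.
Max at 120° (22.2 kJ/mol), min at 300° (0.0 kJ/mol); barrier = 22.2 kJ/mol.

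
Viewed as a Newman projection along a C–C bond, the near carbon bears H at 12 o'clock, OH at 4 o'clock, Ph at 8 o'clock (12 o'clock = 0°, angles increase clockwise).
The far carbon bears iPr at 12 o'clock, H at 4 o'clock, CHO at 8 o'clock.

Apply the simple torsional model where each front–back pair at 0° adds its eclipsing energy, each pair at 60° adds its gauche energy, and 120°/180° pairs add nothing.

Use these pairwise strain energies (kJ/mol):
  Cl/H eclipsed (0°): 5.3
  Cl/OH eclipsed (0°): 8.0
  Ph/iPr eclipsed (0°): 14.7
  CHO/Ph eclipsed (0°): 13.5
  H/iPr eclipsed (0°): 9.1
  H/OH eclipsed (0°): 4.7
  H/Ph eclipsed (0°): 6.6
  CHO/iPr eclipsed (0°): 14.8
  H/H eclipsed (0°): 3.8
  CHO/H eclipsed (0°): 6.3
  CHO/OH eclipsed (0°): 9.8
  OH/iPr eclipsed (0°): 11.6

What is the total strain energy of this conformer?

This conformer is eclipsed. H at 0° is eclipsed with iPr at 0° (9.1); OH at 120° is eclipsed with H at 120° (4.7); Ph at 240° is eclipsed with CHO at 240° (13.5). Total 27.3 kJ/mol.

27.3 kJ/mol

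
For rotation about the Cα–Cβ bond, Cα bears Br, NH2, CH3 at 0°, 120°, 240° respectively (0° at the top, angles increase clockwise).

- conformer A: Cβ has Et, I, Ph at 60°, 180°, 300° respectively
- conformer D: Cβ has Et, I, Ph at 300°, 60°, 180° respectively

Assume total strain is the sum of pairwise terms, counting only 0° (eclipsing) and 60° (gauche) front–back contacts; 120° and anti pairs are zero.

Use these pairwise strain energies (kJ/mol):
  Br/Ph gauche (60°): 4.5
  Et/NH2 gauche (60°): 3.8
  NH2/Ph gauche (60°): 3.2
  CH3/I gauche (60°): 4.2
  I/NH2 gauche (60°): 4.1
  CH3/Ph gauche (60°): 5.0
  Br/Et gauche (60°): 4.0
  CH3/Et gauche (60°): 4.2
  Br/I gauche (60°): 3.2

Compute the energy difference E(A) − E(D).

+1.9 kJ/mol

A (staggered): Br(0°)/Et(60°) gauche 4.0; Br(0°)/Ph(300°) gauche 4.5; NH2(120°)/Et(60°) gauche 3.8; NH2(120°)/I(180°) gauche 4.1; CH3(240°)/I(180°) gauche 4.2; CH3(240°)/Ph(300°) gauche 5.0 → 25.6 kJ/mol.
D (staggered): Br(0°)/Et(300°) gauche 4.0; Br(0°)/I(60°) gauche 3.2; NH2(120°)/I(60°) gauche 4.1; NH2(120°)/Ph(180°) gauche 3.2; CH3(240°)/Et(300°) gauche 4.2; CH3(240°)/Ph(180°) gauche 5.0 → 23.7 kJ/mol.
E(A) − E(D) = 25.6 − 23.7 = +1.9 kJ/mol.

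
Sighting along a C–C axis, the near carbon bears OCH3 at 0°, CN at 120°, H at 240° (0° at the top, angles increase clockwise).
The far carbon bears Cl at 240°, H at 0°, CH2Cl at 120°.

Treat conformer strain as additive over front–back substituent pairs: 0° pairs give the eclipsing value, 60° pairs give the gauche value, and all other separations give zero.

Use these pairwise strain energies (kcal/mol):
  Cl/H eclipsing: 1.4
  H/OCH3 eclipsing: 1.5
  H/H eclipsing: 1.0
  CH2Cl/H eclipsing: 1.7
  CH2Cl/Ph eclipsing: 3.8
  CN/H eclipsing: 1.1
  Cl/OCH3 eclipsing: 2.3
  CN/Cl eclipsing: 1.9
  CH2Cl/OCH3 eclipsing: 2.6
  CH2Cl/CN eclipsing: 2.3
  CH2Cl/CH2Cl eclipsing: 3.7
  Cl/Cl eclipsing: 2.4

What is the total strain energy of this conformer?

This conformer (eclipsed): OCH3–H eclipsed, CN–CH2Cl eclipsed, H–Cl eclipsed; 1.5 + 2.3 + 1.4 = 5.2 kcal/mol.

5.2 kcal/mol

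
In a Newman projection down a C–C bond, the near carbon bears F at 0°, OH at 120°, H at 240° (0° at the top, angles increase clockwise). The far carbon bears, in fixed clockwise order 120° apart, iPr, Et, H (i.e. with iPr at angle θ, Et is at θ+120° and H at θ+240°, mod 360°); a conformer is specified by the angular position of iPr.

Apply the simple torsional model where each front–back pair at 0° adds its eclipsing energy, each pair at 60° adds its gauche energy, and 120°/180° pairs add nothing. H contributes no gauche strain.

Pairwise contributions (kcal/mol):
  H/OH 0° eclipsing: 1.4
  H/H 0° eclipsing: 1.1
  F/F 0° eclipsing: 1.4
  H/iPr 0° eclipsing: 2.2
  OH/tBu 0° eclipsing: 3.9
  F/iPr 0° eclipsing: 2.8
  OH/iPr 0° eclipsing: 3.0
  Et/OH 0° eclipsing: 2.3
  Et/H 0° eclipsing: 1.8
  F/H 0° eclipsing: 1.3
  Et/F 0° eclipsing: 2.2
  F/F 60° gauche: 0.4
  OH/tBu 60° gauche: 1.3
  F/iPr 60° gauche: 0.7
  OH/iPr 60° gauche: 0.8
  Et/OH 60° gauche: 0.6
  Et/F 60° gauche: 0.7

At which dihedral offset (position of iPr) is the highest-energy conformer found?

0°

iPr at 0° (eclipsed): F(0°)/iPr(0°) eclipsed 2.8; OH(120°)/Et(120°) eclipsed 2.3; H(240°)/H(240°) eclipsed 1.1 → 6.2 kcal/mol.
iPr at 60° (staggered): F(0°)/iPr(60°) gauche 0.7; OH(120°)/iPr(60°) gauche 0.8; OH(120°)/Et(180°) gauche 0.6 → 2.1 kcal/mol.
iPr at 120° (eclipsed): F(0°)/H(0°) eclipsed 1.3; OH(120°)/iPr(120°) eclipsed 3.0; H(240°)/Et(240°) eclipsed 1.8 → 6.1 kcal/mol.
iPr at 180° (staggered): F(0°)/Et(300°) gauche 0.7; OH(120°)/iPr(180°) gauche 0.8 → 1.5 kcal/mol.
iPr at 240° (eclipsed): F(0°)/Et(0°) eclipsed 2.2; OH(120°)/H(120°) eclipsed 1.4; H(240°)/iPr(240°) eclipsed 2.2 → 5.8 kcal/mol.
iPr at 300° (staggered): F(0°)/iPr(300°) gauche 0.7; F(0°)/Et(60°) gauche 0.7; OH(120°)/Et(60°) gauche 0.6 → 2.0 kcal/mol.
The maximum (6.2 kcal/mol) occurs with iPr at 0°.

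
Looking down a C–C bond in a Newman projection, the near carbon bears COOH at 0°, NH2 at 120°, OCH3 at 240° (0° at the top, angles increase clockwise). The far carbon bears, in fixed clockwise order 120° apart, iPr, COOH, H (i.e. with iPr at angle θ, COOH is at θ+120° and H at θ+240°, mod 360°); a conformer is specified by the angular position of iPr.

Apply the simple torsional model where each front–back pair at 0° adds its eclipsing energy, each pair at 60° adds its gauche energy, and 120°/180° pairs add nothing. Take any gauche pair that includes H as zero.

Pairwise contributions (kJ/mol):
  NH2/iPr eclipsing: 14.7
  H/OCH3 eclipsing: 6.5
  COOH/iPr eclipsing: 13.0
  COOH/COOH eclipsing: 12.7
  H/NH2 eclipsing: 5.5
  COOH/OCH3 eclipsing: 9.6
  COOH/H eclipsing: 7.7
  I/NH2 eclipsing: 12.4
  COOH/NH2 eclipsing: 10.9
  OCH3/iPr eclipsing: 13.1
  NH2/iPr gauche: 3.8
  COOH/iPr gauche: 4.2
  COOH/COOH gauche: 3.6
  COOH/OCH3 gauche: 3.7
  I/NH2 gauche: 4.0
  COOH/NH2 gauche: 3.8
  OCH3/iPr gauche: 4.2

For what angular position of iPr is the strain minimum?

180°

iPr at 0° is eclipsed. COOH at 0° is eclipsed with iPr at 0° (13.0); NH2 at 120° is eclipsed with COOH at 120° (10.9); OCH3 at 240° is eclipsed with H at 240° (6.5). Total 30.4 kJ/mol.
iPr at 60° is staggered. COOH at 0° is gauche with iPr at 60° (4.2); NH2 at 120° is gauche with iPr at 60° (3.8); NH2 at 120° is gauche with COOH at 180° (3.8); OCH3 at 240° is gauche with COOH at 180° (3.7). Total 15.5 kJ/mol.
iPr at 120° is eclipsed. COOH at 0° is eclipsed with H at 0° (7.7); NH2 at 120° is eclipsed with iPr at 120° (14.7); OCH3 at 240° is eclipsed with COOH at 240° (9.6). Total 32.0 kJ/mol.
iPr at 180° is staggered. COOH at 0° is gauche with COOH at 300° (3.6); NH2 at 120° is gauche with iPr at 180° (3.8); OCH3 at 240° is gauche with iPr at 180° (4.2); OCH3 at 240° is gauche with COOH at 300° (3.7). Total 15.3 kJ/mol.
iPr at 240° is eclipsed. COOH at 0° is eclipsed with COOH at 0° (12.7); NH2 at 120° is eclipsed with H at 120° (5.5); OCH3 at 240° is eclipsed with iPr at 240° (13.1). Total 31.3 kJ/mol.
iPr at 300° is staggered. COOH at 0° is gauche with iPr at 300° (4.2); COOH at 0° is gauche with COOH at 60° (3.6); NH2 at 120° is gauche with COOH at 60° (3.8); OCH3 at 240° is gauche with iPr at 300° (4.2). Total 15.8 kJ/mol.
The minimum (15.3 kJ/mol) occurs with iPr at 180°.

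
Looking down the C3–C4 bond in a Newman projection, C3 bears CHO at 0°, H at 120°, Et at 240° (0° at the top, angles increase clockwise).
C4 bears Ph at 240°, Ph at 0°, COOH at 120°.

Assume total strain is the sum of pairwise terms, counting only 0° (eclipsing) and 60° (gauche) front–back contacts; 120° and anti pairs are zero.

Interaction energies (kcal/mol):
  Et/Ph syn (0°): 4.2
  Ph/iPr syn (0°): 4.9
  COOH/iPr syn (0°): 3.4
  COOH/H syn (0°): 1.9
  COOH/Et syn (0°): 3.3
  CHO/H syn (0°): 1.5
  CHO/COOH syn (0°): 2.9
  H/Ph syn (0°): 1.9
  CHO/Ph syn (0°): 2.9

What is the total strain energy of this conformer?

9.0 kcal/mol

This conformer (eclipsed): CHO(0°)/Ph(0°) eclipsed 2.9; H(120°)/COOH(120°) eclipsed 1.9; Et(240°)/Ph(240°) eclipsed 4.2 → 9.0 kcal/mol.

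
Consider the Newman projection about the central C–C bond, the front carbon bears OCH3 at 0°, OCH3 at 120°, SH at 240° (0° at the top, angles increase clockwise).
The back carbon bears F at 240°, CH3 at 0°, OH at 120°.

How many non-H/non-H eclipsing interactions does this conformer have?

Non-H eclipsing pairs: OCH3(0°)/CH3(0°); OCH3(120°)/OH(120°); SH(240°)/F(240°) — 3 interactions.

3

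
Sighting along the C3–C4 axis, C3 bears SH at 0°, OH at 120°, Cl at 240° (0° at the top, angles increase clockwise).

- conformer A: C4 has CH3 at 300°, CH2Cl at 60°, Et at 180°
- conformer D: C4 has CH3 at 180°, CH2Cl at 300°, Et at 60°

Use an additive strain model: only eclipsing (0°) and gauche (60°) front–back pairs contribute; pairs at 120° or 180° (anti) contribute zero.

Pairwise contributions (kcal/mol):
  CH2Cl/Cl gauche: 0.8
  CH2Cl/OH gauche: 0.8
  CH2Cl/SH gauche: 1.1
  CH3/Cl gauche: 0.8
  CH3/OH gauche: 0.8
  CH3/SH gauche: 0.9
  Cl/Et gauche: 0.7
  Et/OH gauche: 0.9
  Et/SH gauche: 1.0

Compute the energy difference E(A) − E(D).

-0.2 kcal/mol

A (staggered): SH(0°)/CH3(300°) gauche 0.9; SH(0°)/CH2Cl(60°) gauche 1.1; OH(120°)/CH2Cl(60°) gauche 0.8; OH(120°)/Et(180°) gauche 0.9; Cl(240°)/CH3(300°) gauche 0.8; Cl(240°)/Et(180°) gauche 0.7 → 5.2 kcal/mol.
D (staggered): SH(0°)/CH2Cl(300°) gauche 1.1; SH(0°)/Et(60°) gauche 1.0; OH(120°)/CH3(180°) gauche 0.8; OH(120°)/Et(60°) gauche 0.9; Cl(240°)/CH3(180°) gauche 0.8; Cl(240°)/CH2Cl(300°) gauche 0.8 → 5.4 kcal/mol.
E(A) − E(D) = 5.2 − 5.4 = -0.2 kcal/mol.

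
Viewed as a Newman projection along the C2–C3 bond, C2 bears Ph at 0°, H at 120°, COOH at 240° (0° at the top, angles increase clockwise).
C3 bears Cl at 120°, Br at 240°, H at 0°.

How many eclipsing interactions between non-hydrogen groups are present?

Non-H eclipsing pairs: COOH(240°)/Br(240°) — 1 interaction.

1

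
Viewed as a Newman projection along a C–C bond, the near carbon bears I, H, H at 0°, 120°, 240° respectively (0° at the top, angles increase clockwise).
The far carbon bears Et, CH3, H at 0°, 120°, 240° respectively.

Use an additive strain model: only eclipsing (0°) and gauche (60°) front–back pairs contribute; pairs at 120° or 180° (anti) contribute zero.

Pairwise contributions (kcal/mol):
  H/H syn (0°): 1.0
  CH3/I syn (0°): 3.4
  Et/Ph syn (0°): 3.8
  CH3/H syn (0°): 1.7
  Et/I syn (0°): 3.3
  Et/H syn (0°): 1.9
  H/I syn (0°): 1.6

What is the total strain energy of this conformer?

6.0 kcal/mol

This conformer (eclipsed): I(0°)/Et(0°) eclipsed 3.3; H(120°)/CH3(120°) eclipsed 1.7; H(240°)/H(240°) eclipsed 1.0 → 6.0 kcal/mol.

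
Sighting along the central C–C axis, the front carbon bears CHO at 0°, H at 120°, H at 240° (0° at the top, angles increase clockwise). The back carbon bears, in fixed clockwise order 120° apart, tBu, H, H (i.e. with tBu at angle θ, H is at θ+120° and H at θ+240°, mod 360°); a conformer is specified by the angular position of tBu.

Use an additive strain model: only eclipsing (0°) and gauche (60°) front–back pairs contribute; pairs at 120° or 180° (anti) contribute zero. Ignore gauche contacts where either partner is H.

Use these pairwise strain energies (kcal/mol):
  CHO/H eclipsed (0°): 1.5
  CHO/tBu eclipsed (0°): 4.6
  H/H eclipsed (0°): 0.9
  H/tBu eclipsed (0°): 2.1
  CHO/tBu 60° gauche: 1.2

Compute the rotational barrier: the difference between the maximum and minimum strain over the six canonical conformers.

tBu at 0° (eclipsed): CHO(0°)/tBu(0°) eclipsed 4.6; H(120°)/H(120°) eclipsed 0.9; H(240°)/H(240°) eclipsed 0.9 → 6.4 kcal/mol.
tBu at 60° (staggered): CHO(0°)/tBu(60°) gauche 1.2 → 1.2 kcal/mol.
tBu at 120° (eclipsed): CHO(0°)/H(0°) eclipsed 1.5; H(120°)/tBu(120°) eclipsed 2.1; H(240°)/H(240°) eclipsed 0.9 → 4.5 kcal/mol.
tBu at 180° (staggered): no non-H gauche contacts → 0.0 kcal/mol.
tBu at 240° (eclipsed): CHO(0°)/H(0°) eclipsed 1.5; H(120°)/H(120°) eclipsed 0.9; H(240°)/tBu(240°) eclipsed 2.1 → 4.5 kcal/mol.
tBu at 300° (staggered): CHO(0°)/tBu(300°) gauche 1.2 → 1.2 kcal/mol.
Max at 0° (6.4 kcal/mol), min at 180° (0.0 kcal/mol); barrier = 6.4 kcal/mol.

6.4 kcal/mol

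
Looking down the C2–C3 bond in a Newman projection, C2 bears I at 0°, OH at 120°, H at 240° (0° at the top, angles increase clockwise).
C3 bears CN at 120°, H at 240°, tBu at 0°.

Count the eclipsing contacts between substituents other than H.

2

Non-H eclipsing pairs: I(0°)/tBu(0°); OH(120°)/CN(120°) — 2 interactions.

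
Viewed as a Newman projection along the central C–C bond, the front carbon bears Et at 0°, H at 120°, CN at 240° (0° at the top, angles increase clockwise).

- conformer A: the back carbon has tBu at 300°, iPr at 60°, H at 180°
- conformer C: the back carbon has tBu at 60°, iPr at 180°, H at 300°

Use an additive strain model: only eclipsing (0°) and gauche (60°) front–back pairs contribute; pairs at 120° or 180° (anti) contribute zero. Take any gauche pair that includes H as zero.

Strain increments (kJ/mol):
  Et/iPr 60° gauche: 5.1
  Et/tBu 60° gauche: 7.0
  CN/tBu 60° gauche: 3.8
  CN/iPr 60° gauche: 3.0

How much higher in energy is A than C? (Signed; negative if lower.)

A is staggered. Et at 0° is gauche with tBu at 300° (7.0); Et at 0° is gauche with iPr at 60° (5.1); CN at 240° is gauche with tBu at 300° (3.8). Total 15.9 kJ/mol.
C is staggered. Et at 0° is gauche with tBu at 60° (7.0); CN at 240° is gauche with iPr at 180° (3.0). Total 10.0 kJ/mol.
E(A) − E(C) = 15.9 − 10.0 = +5.9 kJ/mol.

+5.9 kJ/mol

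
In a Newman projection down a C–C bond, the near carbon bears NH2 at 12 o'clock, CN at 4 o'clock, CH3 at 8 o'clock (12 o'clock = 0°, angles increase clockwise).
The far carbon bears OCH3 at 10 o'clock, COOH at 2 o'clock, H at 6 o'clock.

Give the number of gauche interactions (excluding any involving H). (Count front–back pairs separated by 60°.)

Non-H gauche pairs: NH2(0°)/OCH3(300°); NH2(0°)/COOH(60°); CN(120°)/COOH(60°); CH3(240°)/OCH3(300°) — 4 interactions.

4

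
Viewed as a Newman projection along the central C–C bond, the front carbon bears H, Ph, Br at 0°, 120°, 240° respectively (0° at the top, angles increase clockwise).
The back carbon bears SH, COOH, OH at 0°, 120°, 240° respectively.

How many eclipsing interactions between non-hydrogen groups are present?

Non-H eclipsing pairs: Ph(120°)/COOH(120°); Br(240°)/OH(240°) — 2 interactions.

2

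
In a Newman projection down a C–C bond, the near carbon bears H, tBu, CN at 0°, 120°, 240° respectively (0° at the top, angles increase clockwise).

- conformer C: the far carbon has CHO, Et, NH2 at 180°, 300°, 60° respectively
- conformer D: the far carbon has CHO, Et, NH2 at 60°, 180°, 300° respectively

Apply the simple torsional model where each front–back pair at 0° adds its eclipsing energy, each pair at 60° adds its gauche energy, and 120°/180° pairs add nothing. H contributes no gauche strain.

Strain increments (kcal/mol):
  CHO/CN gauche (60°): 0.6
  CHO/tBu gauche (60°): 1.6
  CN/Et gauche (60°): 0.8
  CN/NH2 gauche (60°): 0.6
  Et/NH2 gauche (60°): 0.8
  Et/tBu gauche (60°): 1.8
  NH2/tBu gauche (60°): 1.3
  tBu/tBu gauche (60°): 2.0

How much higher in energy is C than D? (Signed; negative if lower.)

-0.5 kcal/mol

C (staggered): tBu(120°)/CHO(180°) gauche 1.6; tBu(120°)/NH2(60°) gauche 1.3; CN(240°)/CHO(180°) gauche 0.6; CN(240°)/Et(300°) gauche 0.8 → 4.3 kcal/mol.
D (staggered): tBu(120°)/CHO(60°) gauche 1.6; tBu(120°)/Et(180°) gauche 1.8; CN(240°)/Et(180°) gauche 0.8; CN(240°)/NH2(300°) gauche 0.6 → 4.8 kcal/mol.
E(C) − E(D) = 4.3 − 4.8 = -0.5 kcal/mol.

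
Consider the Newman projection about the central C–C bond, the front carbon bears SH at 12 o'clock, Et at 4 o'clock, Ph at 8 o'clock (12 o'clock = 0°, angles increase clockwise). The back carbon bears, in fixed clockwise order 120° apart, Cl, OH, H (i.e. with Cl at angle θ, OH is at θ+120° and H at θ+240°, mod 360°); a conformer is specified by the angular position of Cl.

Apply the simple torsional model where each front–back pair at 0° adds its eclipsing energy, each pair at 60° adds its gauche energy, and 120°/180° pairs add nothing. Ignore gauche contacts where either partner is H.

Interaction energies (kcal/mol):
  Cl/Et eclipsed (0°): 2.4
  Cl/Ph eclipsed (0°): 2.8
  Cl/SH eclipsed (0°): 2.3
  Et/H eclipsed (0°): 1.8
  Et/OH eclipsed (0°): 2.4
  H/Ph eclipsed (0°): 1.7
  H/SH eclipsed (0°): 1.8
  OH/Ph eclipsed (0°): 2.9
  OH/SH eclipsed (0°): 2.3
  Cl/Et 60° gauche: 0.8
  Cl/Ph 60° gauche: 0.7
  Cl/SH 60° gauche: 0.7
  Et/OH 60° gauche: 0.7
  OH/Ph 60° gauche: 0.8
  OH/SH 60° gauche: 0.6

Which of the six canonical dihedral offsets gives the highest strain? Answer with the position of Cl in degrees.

120°

Cl at 0° (eclipsed): SH–Cl eclipsed, Et–OH eclipsed, Ph–H eclipsed; 2.3 + 2.4 + 1.7 = 6.4 kcal/mol.
Cl at 60° (staggered): SH–Cl gauche, Et–Cl gauche, Et–OH gauche, Ph–OH gauche; 0.7 + 0.8 + 0.7 + 0.8 = 3.0 kcal/mol.
Cl at 120° (eclipsed): SH–H eclipsed, Et–Cl eclipsed, Ph–OH eclipsed; 1.8 + 2.4 + 2.9 = 7.1 kcal/mol.
Cl at 180° (staggered): SH–OH gauche, Et–Cl gauche, Ph–Cl gauche, Ph–OH gauche; 0.6 + 0.8 + 0.7 + 0.8 = 2.9 kcal/mol.
Cl at 240° (eclipsed): SH–OH eclipsed, Et–H eclipsed, Ph–Cl eclipsed; 2.3 + 1.8 + 2.8 = 6.9 kcal/mol.
Cl at 300° (staggered): SH–Cl gauche, SH–OH gauche, Et–OH gauche, Ph–Cl gauche; 0.7 + 0.6 + 0.7 + 0.7 = 2.7 kcal/mol.
The maximum (7.1 kcal/mol) occurs with Cl at 120°.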